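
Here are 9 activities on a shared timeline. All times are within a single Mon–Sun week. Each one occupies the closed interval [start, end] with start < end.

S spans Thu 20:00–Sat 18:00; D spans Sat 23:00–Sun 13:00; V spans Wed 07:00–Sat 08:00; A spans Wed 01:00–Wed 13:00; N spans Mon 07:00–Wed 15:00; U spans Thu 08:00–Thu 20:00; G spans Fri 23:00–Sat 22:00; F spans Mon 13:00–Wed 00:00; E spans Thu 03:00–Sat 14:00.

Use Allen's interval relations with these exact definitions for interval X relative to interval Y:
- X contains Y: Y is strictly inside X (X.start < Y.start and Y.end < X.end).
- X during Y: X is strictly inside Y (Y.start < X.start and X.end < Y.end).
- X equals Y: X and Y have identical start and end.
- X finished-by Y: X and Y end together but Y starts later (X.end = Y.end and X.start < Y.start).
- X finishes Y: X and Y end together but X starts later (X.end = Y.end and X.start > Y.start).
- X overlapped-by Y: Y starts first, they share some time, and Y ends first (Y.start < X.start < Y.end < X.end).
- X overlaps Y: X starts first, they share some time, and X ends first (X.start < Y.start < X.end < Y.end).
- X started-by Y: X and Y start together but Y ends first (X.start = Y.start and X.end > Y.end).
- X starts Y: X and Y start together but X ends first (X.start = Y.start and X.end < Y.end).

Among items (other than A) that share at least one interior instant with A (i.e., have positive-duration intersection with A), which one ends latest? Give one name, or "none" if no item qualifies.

V

Target A = [Wed 01:00, Wed 13:00].
D [Sat 23:00, Sun 13:00] → after → excluded.
E [Thu 03:00, Sat 14:00] → after → excluded.
F [Mon 13:00, Wed 00:00] → before → excluded.
G [Fri 23:00, Sat 22:00] → after → excluded.
N [Mon 07:00, Wed 15:00] → contains → candidate.
S [Thu 20:00, Sat 18:00] → after → excluded.
U [Thu 08:00, Thu 20:00] → after → excluded.
V [Wed 07:00, Sat 08:00] → overlapped-by → candidate.
Among candidates, latest end is Sat 08:00 → V.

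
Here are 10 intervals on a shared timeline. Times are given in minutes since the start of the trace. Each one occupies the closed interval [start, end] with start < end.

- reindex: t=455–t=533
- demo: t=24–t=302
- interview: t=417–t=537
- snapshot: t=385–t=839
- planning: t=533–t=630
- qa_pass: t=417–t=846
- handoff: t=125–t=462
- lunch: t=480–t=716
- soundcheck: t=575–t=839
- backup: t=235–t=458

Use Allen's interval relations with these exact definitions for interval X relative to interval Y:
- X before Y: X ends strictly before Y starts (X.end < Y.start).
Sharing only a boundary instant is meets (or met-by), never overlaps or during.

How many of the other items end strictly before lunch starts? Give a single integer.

Target lunch = [t=480, t=716].
backup [t=235, t=458] → before → counts.
demo [t=24, t=302] → before → counts.
handoff [t=125, t=462] → before → counts.
interview [t=417, t=537] → overlaps → no.
planning [t=533, t=630] → during → no.
qa_pass [t=417, t=846] → contains → no.
reindex [t=455, t=533] → overlaps → no.
snapshot [t=385, t=839] → contains → no.
soundcheck [t=575, t=839] → overlapped-by → no.
Total: 3.

3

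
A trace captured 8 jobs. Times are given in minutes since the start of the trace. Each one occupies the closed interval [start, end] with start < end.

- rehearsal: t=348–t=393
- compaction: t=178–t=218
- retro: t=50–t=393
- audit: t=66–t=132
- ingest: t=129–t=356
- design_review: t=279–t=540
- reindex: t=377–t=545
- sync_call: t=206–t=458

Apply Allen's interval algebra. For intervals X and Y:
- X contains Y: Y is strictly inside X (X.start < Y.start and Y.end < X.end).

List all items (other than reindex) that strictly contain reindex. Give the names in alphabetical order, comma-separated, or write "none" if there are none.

none

Target reindex = [t=377, t=545].
audit [t=66, t=132] → before → no.
compaction [t=178, t=218] → before → no.
design_review [t=279, t=540] → overlaps → no.
ingest [t=129, t=356] → before → no.
rehearsal [t=348, t=393] → overlaps → no.
retro [t=50, t=393] → overlaps → no.
sync_call [t=206, t=458] → overlaps → no.
Result: none.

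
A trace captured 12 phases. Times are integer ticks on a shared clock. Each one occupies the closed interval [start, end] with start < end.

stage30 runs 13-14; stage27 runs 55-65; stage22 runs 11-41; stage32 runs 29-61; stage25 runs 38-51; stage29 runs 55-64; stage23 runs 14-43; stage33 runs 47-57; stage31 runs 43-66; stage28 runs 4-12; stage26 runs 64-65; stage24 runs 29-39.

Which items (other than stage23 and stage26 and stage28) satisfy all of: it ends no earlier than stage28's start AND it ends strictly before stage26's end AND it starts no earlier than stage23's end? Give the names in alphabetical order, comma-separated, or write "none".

Conditions: its end is no earlier than stage28's start (X.end >= 4) AND its end is strictly before stage26's end (X.end < 65) AND its start is no earlier than stage23's end (X.start >= 43).
stage22: end 41 >= 4? ✓; end 41 < 65? ✓; start 11 >= 43? ✗ → no.
stage24: end 39 >= 4? ✓; end 39 < 65? ✓; start 29 >= 43? ✗ → no.
stage25: end 51 >= 4? ✓; end 51 < 65? ✓; start 38 >= 43? ✗ → no.
stage27: end 65 >= 4? ✓; end 65 < 65? ✗; start 55 >= 43? ✓ → no.
stage29: end 64 >= 4? ✓; end 64 < 65? ✓; start 55 >= 43? ✓ → yes.
stage30: end 14 >= 4? ✓; end 14 < 65? ✓; start 13 >= 43? ✗ → no.
stage31: end 66 >= 4? ✓; end 66 < 65? ✗; start 43 >= 43? ✓ → no.
stage32: end 61 >= 4? ✓; end 61 < 65? ✓; start 29 >= 43? ✗ → no.
stage33: end 57 >= 4? ✓; end 57 < 65? ✓; start 47 >= 43? ✓ → yes.
Result: stage29, stage33.

stage29, stage33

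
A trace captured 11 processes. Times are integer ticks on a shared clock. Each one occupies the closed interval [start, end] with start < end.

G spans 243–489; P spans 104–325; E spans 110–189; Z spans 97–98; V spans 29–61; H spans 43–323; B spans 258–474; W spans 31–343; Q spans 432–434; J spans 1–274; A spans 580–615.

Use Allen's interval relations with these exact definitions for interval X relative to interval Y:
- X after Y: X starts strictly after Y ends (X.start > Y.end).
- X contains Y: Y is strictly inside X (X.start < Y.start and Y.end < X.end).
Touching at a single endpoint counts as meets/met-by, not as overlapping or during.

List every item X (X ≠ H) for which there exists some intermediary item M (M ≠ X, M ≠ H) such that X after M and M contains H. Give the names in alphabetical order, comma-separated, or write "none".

Target H = [43, 323].
Intermediaries M with M contains H: W.
Via W — items with X after W: A, Q.
Union: A, Q.

A, Q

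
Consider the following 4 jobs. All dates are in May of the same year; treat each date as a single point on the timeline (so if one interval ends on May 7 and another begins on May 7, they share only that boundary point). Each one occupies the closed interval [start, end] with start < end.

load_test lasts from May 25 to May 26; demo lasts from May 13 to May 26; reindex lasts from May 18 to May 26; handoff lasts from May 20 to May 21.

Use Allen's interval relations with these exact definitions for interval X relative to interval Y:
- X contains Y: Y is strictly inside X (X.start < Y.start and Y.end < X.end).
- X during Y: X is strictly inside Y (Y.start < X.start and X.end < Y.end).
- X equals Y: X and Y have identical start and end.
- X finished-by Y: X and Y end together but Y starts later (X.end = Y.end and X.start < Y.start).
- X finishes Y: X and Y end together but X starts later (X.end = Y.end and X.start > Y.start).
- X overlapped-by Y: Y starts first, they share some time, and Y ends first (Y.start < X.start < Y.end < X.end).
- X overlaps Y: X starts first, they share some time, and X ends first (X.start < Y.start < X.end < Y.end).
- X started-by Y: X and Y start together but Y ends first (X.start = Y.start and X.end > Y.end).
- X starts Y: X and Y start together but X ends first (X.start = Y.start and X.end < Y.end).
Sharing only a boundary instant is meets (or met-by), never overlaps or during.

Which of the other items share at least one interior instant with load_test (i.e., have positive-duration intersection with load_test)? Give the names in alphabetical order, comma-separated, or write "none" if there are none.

demo, reindex

Target load_test = [May 25, May 26].
demo [May 13, May 26] → finished-by → yes.
handoff [May 20, May 21] → before → no.
reindex [May 18, May 26] → finished-by → yes.
Result: demo, reindex.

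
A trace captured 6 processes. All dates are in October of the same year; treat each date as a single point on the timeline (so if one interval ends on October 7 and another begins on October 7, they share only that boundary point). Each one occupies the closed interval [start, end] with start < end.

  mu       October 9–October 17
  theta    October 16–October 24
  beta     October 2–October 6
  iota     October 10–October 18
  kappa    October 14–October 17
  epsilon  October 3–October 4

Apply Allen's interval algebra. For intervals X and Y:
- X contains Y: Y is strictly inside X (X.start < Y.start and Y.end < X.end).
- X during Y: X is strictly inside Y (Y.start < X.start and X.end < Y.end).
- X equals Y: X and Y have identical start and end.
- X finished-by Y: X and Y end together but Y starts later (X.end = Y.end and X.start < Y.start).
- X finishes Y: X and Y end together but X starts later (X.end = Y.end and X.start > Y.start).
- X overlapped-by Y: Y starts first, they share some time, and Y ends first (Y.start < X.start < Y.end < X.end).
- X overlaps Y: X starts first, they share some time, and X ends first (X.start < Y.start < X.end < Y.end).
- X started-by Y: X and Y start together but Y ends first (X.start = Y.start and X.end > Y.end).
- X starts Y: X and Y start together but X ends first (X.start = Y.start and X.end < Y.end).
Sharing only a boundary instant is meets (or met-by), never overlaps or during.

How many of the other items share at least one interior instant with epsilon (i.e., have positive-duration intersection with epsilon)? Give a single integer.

1

Target epsilon = [October 3, October 4].
beta [October 2, October 6] → contains → counts.
iota [October 10, October 18] → after → no.
kappa [October 14, October 17] → after → no.
mu [October 9, October 17] → after → no.
theta [October 16, October 24] → after → no.
Total: 1.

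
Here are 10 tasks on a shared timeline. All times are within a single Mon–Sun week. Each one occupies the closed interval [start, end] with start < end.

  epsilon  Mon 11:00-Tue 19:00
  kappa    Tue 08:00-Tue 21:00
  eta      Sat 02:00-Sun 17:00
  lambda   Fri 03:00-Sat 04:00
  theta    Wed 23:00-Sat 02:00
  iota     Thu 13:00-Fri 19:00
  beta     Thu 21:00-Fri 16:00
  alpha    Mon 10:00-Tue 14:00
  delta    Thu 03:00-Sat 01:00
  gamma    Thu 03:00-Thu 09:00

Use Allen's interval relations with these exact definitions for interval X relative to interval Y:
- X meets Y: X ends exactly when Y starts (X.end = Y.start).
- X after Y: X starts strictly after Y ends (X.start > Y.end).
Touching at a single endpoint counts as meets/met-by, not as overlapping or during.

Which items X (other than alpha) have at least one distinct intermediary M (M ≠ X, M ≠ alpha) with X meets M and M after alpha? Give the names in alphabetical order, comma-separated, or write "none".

Target alpha = [Mon 10:00, Tue 14:00].
Intermediaries M with M after alpha: beta, delta, eta, gamma, iota, lambda, theta.
Via beta — items with X meets beta: none.
Via delta — items with X meets delta: none.
Via eta — items with X meets eta: theta.
Via gamma — items with X meets gamma: none.
Via iota — items with X meets iota: none.
Via lambda — items with X meets lambda: none.
Via theta — items with X meets theta: none.
Union: theta.

theta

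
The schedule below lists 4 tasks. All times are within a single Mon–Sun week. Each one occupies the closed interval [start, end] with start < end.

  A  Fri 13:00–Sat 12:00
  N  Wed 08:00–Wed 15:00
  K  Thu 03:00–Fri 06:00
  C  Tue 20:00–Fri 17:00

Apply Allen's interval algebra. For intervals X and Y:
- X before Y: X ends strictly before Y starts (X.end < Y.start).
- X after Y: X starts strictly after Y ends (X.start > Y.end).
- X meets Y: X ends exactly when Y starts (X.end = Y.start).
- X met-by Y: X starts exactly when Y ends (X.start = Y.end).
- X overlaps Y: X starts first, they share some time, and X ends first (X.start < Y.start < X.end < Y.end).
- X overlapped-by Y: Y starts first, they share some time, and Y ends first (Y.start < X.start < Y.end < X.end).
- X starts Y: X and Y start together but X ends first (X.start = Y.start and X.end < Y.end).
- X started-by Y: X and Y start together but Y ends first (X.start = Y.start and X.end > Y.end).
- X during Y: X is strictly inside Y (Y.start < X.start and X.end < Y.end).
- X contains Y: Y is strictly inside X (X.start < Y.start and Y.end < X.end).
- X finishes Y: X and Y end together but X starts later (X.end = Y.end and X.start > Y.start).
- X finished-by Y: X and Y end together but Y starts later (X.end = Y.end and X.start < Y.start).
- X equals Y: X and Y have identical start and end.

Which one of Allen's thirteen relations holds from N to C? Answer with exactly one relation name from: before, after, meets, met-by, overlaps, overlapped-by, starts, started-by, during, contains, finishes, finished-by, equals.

during

N = [Wed 08:00, Wed 15:00]; C = [Tue 20:00, Fri 17:00].
Compare endpoints: N.start > C.start, N.start < C.end, N.end > C.start, N.end < C.end.
That pattern is 'during'.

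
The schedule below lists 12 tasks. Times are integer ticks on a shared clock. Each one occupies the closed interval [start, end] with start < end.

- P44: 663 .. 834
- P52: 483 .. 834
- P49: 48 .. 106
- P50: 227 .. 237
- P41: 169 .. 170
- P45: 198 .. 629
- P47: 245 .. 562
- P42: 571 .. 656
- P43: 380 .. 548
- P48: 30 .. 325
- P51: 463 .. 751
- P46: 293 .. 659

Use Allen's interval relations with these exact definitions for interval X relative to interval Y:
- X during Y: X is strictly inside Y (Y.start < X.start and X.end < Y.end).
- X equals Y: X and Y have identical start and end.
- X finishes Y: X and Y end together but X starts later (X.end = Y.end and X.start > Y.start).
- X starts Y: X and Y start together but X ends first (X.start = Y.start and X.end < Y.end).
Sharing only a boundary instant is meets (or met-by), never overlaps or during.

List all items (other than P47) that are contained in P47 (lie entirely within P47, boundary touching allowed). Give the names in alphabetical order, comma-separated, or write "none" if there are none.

P43

Target P47 = [245, 562].
P41 [169, 170] → before → no.
P42 [571, 656] → after → no.
P43 [380, 548] → during → yes.
P44 [663, 834] → after → no.
P45 [198, 629] → contains → no.
P46 [293, 659] → overlapped-by → no.
P48 [30, 325] → overlaps → no.
P49 [48, 106] → before → no.
P50 [227, 237] → before → no.
P51 [463, 751] → overlapped-by → no.
P52 [483, 834] → overlapped-by → no.
Result: P43.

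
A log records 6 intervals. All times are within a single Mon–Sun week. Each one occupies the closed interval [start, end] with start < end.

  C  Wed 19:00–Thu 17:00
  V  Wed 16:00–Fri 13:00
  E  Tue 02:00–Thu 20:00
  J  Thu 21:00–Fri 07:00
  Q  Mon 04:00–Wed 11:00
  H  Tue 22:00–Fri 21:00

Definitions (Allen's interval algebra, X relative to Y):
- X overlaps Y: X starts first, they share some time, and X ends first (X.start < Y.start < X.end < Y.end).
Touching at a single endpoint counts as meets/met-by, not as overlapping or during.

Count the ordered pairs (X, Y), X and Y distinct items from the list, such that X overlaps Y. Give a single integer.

Checking all 30 ordered pairs for relation 'overlaps'; matching pairs in alphabetical order:
(E, H): E overlaps H ✓
(E, V): E overlaps V ✓
(Q, E): Q overlaps E ✓
(Q, H): Q overlaps H ✓
Count: 4.

4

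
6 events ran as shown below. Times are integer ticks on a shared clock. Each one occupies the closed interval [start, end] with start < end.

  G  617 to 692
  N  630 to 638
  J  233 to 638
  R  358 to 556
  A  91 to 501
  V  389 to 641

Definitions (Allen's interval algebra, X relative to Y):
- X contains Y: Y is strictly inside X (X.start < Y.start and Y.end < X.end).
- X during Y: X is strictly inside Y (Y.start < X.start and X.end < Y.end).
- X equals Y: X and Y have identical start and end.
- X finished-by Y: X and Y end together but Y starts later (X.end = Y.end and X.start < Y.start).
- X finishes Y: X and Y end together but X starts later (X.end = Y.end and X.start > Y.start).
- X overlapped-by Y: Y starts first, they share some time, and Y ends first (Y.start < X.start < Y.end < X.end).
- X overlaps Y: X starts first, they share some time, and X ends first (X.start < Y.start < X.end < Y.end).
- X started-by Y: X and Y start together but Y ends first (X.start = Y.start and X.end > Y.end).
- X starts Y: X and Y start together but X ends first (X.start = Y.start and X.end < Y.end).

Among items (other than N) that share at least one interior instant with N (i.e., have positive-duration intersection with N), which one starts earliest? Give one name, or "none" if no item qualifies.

Target N = [630, 638].
A [91, 501] → before → excluded.
G [617, 692] → contains → candidate.
J [233, 638] → finished-by → candidate.
R [358, 556] → before → excluded.
V [389, 641] → contains → candidate.
Among candidates, earliest start is 233 → J.

J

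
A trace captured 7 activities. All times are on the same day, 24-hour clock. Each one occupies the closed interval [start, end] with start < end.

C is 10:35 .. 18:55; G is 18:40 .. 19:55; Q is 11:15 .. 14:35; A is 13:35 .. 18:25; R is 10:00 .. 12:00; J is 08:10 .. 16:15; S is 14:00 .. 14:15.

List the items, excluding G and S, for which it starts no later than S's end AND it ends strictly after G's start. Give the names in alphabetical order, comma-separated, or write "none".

Conditions: its start is no later than S's end (X.start <= 14:15) AND its end is strictly after G's start (X.end > 18:40).
A: start 13:35 <= 14:15? ✓; end 18:25 > 18:40? ✗ → no.
C: start 10:35 <= 14:15? ✓; end 18:55 > 18:40? ✓ → yes.
J: start 08:10 <= 14:15? ✓; end 16:15 > 18:40? ✗ → no.
Q: start 11:15 <= 14:15? ✓; end 14:35 > 18:40? ✗ → no.
R: start 10:00 <= 14:15? ✓; end 12:00 > 18:40? ✗ → no.
Result: C.

C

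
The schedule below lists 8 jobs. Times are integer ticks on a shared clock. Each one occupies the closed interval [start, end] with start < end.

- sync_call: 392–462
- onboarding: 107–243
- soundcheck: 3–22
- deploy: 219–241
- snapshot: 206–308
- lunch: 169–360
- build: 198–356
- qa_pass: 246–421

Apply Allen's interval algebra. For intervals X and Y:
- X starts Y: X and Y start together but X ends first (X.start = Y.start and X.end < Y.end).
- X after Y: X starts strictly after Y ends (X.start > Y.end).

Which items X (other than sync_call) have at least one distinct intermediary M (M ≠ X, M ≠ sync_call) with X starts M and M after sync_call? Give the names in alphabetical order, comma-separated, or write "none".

none

Target sync_call = [392, 462].
Intermediaries M with M after sync_call: none.
Union: none.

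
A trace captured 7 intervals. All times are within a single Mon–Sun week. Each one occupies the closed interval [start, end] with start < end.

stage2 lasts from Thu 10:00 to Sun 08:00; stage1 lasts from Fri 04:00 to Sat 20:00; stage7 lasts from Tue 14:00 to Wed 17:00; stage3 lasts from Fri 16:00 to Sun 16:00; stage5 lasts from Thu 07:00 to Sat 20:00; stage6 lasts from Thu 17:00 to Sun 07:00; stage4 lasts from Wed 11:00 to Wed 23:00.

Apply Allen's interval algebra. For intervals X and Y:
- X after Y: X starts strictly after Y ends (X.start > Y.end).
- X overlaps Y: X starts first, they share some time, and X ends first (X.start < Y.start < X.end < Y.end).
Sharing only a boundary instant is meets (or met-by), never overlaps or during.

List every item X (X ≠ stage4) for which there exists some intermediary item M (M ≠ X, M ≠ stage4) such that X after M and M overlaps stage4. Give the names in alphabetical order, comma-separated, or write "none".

stage1, stage2, stage3, stage5, stage6

Target stage4 = [Wed 11:00, Wed 23:00].
Intermediaries M with M overlaps stage4: stage7.
Via stage7 — items with X after stage7: stage1, stage2, stage3, stage5, stage6.
Union: stage1, stage2, stage3, stage5, stage6.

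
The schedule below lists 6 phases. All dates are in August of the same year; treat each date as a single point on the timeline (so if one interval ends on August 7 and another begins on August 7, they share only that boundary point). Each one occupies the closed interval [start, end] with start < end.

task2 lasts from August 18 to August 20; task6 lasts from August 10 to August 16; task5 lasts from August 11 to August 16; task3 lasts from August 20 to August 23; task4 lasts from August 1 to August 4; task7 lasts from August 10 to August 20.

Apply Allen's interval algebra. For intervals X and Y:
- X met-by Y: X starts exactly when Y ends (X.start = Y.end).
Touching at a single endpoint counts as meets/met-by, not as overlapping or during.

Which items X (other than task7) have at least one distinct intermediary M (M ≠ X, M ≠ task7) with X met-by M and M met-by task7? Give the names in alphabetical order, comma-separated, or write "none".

none

Target task7 = [August 10, August 20].
Intermediaries M with M met-by task7: task3.
Via task3 — items with X met-by task3: none.
Union: none.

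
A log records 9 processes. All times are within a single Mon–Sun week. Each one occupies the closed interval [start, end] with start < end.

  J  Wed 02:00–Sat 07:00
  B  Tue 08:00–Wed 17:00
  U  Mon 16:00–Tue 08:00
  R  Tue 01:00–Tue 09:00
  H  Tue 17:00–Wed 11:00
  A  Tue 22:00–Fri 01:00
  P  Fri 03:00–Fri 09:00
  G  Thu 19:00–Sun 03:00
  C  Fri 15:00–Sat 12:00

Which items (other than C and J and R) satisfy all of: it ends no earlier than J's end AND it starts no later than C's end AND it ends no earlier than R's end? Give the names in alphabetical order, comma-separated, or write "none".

G

Conditions: its end is no earlier than J's end (X.end >= Sat 07:00) AND its start is no later than C's end (X.start <= Sat 12:00) AND its end is no earlier than R's end (X.end >= Tue 09:00).
A: end Fri 01:00 >= Sat 07:00? ✗; start Tue 22:00 <= Sat 12:00? ✓; end Fri 01:00 >= Tue 09:00? ✓ → no.
B: end Wed 17:00 >= Sat 07:00? ✗; start Tue 08:00 <= Sat 12:00? ✓; end Wed 17:00 >= Tue 09:00? ✓ → no.
G: end Sun 03:00 >= Sat 07:00? ✓; start Thu 19:00 <= Sat 12:00? ✓; end Sun 03:00 >= Tue 09:00? ✓ → yes.
H: end Wed 11:00 >= Sat 07:00? ✗; start Tue 17:00 <= Sat 12:00? ✓; end Wed 11:00 >= Tue 09:00? ✓ → no.
P: end Fri 09:00 >= Sat 07:00? ✗; start Fri 03:00 <= Sat 12:00? ✓; end Fri 09:00 >= Tue 09:00? ✓ → no.
U: end Tue 08:00 >= Sat 07:00? ✗; start Mon 16:00 <= Sat 12:00? ✓; end Tue 08:00 >= Tue 09:00? ✗ → no.
Result: G.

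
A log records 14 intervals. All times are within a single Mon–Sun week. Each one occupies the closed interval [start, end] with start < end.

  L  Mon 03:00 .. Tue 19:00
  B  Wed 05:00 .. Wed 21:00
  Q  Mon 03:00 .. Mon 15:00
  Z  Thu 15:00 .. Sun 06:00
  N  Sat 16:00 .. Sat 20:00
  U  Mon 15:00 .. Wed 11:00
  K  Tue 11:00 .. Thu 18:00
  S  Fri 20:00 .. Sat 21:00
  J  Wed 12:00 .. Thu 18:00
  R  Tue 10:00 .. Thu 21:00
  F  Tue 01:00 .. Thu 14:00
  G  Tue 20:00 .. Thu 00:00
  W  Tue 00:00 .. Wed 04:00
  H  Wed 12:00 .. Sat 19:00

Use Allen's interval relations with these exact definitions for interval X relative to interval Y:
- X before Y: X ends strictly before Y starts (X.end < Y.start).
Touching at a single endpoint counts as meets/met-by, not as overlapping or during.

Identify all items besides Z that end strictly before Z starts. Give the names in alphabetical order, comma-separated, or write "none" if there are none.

B, F, G, L, Q, U, W

Target Z = [Thu 15:00, Sun 06:00].
B [Wed 05:00, Wed 21:00] → before → yes.
F [Tue 01:00, Thu 14:00] → before → yes.
G [Tue 20:00, Thu 00:00] → before → yes.
H [Wed 12:00, Sat 19:00] → overlaps → no.
J [Wed 12:00, Thu 18:00] → overlaps → no.
K [Tue 11:00, Thu 18:00] → overlaps → no.
L [Mon 03:00, Tue 19:00] → before → yes.
N [Sat 16:00, Sat 20:00] → during → no.
Q [Mon 03:00, Mon 15:00] → before → yes.
R [Tue 10:00, Thu 21:00] → overlaps → no.
S [Fri 20:00, Sat 21:00] → during → no.
U [Mon 15:00, Wed 11:00] → before → yes.
W [Tue 00:00, Wed 04:00] → before → yes.
Result: B, F, G, L, Q, U, W.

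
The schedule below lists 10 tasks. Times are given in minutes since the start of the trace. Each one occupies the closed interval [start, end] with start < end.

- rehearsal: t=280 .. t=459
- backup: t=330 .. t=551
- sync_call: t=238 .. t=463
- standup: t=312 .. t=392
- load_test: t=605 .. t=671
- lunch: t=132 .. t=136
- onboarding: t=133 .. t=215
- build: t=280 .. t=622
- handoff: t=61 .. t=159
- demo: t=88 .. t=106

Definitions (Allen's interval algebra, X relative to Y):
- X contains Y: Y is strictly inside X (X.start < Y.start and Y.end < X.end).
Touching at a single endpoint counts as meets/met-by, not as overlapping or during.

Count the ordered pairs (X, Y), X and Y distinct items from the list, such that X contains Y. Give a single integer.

Checking all 90 ordered pairs for relation 'contains'; matching pairs in alphabetical order:
(build, backup): build contains backup ✓
(build, standup): build contains standup ✓
(handoff, demo): handoff contains demo ✓
(handoff, lunch): handoff contains lunch ✓
(rehearsal, standup): rehearsal contains standup ✓
(sync_call, rehearsal): sync_call contains rehearsal ✓
(sync_call, standup): sync_call contains standup ✓
Count: 7.

7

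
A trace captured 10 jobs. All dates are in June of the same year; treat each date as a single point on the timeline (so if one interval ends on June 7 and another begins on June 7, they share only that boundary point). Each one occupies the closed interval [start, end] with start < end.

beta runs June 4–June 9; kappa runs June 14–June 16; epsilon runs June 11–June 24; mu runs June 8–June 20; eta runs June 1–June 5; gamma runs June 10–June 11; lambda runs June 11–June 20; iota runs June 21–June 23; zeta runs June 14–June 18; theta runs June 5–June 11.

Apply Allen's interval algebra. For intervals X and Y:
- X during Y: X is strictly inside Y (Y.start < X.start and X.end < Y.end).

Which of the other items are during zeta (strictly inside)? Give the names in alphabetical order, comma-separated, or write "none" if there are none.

Target zeta = [June 14, June 18].
beta [June 4, June 9] → before → no.
epsilon [June 11, June 24] → contains → no.
eta [June 1, June 5] → before → no.
gamma [June 10, June 11] → before → no.
iota [June 21, June 23] → after → no.
kappa [June 14, June 16] → starts → no.
lambda [June 11, June 20] → contains → no.
mu [June 8, June 20] → contains → no.
theta [June 5, June 11] → before → no.
Result: none.

none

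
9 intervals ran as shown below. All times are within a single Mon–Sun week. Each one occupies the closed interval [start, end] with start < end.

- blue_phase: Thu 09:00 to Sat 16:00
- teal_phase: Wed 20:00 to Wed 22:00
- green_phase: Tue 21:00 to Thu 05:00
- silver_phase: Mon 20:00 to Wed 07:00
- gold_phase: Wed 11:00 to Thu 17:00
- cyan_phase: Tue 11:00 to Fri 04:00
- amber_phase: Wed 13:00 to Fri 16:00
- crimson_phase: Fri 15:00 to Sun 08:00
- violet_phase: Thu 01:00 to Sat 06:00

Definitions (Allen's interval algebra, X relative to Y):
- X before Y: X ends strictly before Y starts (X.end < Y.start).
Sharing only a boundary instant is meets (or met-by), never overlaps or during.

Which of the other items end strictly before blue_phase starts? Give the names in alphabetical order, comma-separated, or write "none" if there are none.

Target blue_phase = [Thu 09:00, Sat 16:00].
amber_phase [Wed 13:00, Fri 16:00] → overlaps → no.
crimson_phase [Fri 15:00, Sun 08:00] → overlapped-by → no.
cyan_phase [Tue 11:00, Fri 04:00] → overlaps → no.
gold_phase [Wed 11:00, Thu 17:00] → overlaps → no.
green_phase [Tue 21:00, Thu 05:00] → before → yes.
silver_phase [Mon 20:00, Wed 07:00] → before → yes.
teal_phase [Wed 20:00, Wed 22:00] → before → yes.
violet_phase [Thu 01:00, Sat 06:00] → overlaps → no.
Result: green_phase, silver_phase, teal_phase.

green_phase, silver_phase, teal_phase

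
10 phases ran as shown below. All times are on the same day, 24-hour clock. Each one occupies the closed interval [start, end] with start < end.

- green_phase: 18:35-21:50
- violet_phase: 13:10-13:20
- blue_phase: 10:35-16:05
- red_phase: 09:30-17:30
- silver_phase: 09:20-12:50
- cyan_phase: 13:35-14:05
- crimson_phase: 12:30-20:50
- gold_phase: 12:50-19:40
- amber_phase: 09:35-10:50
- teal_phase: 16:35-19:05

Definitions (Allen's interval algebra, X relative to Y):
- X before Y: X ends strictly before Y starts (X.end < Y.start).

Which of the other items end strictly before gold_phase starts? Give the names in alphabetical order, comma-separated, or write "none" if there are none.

Target gold_phase = [12:50, 19:40].
amber_phase [09:35, 10:50] → before → yes.
blue_phase [10:35, 16:05] → overlaps → no.
crimson_phase [12:30, 20:50] → contains → no.
cyan_phase [13:35, 14:05] → during → no.
green_phase [18:35, 21:50] → overlapped-by → no.
red_phase [09:30, 17:30] → overlaps → no.
silver_phase [09:20, 12:50] → meets → no.
teal_phase [16:35, 19:05] → during → no.
violet_phase [13:10, 13:20] → during → no.
Result: amber_phase.

amber_phase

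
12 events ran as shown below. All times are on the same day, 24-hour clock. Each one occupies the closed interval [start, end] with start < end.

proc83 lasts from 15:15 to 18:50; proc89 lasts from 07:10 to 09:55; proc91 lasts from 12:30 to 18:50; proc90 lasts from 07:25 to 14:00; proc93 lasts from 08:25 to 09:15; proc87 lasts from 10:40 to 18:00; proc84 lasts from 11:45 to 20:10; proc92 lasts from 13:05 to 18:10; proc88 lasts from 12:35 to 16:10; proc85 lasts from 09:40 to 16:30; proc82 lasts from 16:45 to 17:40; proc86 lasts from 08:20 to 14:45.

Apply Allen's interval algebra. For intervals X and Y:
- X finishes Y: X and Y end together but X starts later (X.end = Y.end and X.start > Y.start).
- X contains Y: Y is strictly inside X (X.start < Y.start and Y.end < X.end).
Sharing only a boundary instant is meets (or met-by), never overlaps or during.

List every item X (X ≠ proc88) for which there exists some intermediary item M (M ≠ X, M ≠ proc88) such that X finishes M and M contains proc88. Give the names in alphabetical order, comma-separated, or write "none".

proc83

Target proc88 = [12:35, 16:10].
Intermediaries M with M contains proc88: proc84, proc85, proc87, proc91.
Via proc84 — items with X finishes proc84: none.
Via proc85 — items with X finishes proc85: none.
Via proc87 — items with X finishes proc87: none.
Via proc91 — items with X finishes proc91: proc83.
Union: proc83.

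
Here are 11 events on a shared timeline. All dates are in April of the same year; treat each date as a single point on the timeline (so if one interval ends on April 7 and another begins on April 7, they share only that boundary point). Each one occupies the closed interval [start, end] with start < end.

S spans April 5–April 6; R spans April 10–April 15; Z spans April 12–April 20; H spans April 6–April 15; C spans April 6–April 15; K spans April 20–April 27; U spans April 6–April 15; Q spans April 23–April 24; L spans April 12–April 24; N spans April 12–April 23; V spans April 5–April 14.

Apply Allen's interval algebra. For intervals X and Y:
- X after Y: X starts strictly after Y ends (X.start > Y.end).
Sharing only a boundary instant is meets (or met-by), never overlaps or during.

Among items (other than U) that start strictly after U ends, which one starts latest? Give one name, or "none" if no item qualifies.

Q

Target U = [April 6, April 15].
C [April 6, April 15] → equals → excluded.
H [April 6, April 15] → equals → excluded.
K [April 20, April 27] → after → candidate.
L [April 12, April 24] → overlapped-by → excluded.
N [April 12, April 23] → overlapped-by → excluded.
Q [April 23, April 24] → after → candidate.
R [April 10, April 15] → finishes → excluded.
S [April 5, April 6] → meets → excluded.
V [April 5, April 14] → overlaps → excluded.
Z [April 12, April 20] → overlapped-by → excluded.
Among candidates, latest start is April 23 → Q.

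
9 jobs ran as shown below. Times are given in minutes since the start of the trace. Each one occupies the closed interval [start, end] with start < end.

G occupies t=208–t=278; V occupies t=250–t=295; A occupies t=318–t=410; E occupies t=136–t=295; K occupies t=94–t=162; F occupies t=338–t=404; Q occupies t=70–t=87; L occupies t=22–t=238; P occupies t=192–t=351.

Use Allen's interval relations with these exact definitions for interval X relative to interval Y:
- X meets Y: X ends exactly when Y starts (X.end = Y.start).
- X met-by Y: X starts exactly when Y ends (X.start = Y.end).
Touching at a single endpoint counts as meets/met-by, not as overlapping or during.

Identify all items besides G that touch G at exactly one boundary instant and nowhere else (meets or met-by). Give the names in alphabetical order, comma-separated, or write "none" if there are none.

none

Target G = [t=208, t=278].
A [t=318, t=410] → after → no.
E [t=136, t=295] → contains → no.
F [t=338, t=404] → after → no.
K [t=94, t=162] → before → no.
L [t=22, t=238] → overlaps → no.
P [t=192, t=351] → contains → no.
Q [t=70, t=87] → before → no.
V [t=250, t=295] → overlapped-by → no.
Result: none.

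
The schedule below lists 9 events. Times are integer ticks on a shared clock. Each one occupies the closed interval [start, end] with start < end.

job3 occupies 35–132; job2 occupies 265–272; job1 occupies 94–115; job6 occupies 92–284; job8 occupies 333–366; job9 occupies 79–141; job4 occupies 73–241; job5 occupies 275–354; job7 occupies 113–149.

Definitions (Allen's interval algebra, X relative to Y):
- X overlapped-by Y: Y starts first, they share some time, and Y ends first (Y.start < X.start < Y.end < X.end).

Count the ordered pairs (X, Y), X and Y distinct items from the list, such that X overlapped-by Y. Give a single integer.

Checking all 72 ordered pairs for relation 'overlapped-by'; matching pairs in alphabetical order:
(job4, job3): job4 overlapped-by job3 ✓
(job5, job6): job5 overlapped-by job6 ✓
(job6, job3): job6 overlapped-by job3 ✓
(job6, job4): job6 overlapped-by job4 ✓
(job6, job9): job6 overlapped-by job9 ✓
(job7, job1): job7 overlapped-by job1 ✓
(job7, job3): job7 overlapped-by job3 ✓
(job7, job9): job7 overlapped-by job9 ✓
(job8, job5): job8 overlapped-by job5 ✓
(job9, job3): job9 overlapped-by job3 ✓
Count: 10.

10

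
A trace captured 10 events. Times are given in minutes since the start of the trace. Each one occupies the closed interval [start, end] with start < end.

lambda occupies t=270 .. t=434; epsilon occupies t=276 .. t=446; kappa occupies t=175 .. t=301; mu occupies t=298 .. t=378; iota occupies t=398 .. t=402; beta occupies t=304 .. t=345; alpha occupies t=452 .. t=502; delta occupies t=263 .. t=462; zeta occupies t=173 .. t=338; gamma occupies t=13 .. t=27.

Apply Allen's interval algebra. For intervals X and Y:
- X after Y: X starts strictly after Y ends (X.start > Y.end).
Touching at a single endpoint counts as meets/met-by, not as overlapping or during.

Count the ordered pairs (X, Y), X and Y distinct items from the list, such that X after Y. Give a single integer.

21

Checking all 90 ordered pairs for relation 'after'; matching pairs in alphabetical order:
(alpha, beta): alpha after beta ✓
(alpha, epsilon): alpha after epsilon ✓
(alpha, gamma): alpha after gamma ✓
(alpha, iota): alpha after iota ✓
(alpha, kappa): alpha after kappa ✓
(alpha, lambda): alpha after lambda ✓
(alpha, mu): alpha after mu ✓
(alpha, zeta): alpha after zeta ✓
(beta, gamma): beta after gamma ✓
(beta, kappa): beta after kappa ✓
(delta, gamma): delta after gamma ✓
(epsilon, gamma): epsilon after gamma ✓
(iota, beta): iota after beta ✓
(iota, gamma): iota after gamma ✓
(iota, kappa): iota after kappa ✓
(iota, mu): iota after mu ✓
(iota, zeta): iota after zeta ✓
(kappa, gamma): kappa after gamma ✓
(lambda, gamma): lambda after gamma ✓
(mu, gamma): mu after gamma ✓
(zeta, gamma): zeta after gamma ✓
Count: 21.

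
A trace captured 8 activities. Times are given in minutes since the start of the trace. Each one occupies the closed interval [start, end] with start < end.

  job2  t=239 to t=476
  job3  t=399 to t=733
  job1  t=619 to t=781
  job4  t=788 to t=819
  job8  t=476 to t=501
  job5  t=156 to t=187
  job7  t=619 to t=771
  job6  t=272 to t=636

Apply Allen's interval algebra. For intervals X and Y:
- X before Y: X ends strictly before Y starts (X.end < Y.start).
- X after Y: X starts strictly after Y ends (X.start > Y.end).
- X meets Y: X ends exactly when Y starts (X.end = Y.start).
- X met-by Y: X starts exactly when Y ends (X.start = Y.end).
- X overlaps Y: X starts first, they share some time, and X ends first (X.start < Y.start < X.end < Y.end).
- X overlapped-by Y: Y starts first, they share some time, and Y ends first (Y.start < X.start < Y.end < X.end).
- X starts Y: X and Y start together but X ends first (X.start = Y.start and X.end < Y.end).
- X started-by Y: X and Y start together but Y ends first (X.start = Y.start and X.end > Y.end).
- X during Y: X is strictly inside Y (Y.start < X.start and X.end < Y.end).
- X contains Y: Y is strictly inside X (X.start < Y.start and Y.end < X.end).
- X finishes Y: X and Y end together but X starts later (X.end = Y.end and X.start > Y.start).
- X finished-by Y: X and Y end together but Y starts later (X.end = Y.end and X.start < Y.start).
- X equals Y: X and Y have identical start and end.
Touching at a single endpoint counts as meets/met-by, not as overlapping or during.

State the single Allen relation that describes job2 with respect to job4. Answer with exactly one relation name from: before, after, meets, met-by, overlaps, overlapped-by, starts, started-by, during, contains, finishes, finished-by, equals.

before

job2 = [t=239, t=476]; job4 = [t=788, t=819].
Compare endpoints: job2.start < job4.start, job2.start < job4.end, job2.end < job4.start, job2.end < job4.end.
That pattern is 'before'.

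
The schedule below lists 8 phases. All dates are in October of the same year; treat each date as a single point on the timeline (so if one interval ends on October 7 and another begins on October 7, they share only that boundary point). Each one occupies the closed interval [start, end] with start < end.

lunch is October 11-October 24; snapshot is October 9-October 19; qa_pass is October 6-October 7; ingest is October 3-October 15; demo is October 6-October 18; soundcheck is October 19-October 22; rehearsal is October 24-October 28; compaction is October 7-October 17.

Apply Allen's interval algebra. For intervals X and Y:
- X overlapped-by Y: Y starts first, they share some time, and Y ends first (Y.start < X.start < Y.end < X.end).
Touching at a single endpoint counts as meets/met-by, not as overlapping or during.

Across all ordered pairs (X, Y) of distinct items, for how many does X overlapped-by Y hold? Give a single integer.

Checking all 56 ordered pairs for relation 'overlapped-by'; matching pairs in alphabetical order:
(compaction, ingest): compaction overlapped-by ingest ✓
(demo, ingest): demo overlapped-by ingest ✓
(lunch, compaction): lunch overlapped-by compaction ✓
(lunch, demo): lunch overlapped-by demo ✓
(lunch, ingest): lunch overlapped-by ingest ✓
(lunch, snapshot): lunch overlapped-by snapshot ✓
(snapshot, compaction): snapshot overlapped-by compaction ✓
(snapshot, demo): snapshot overlapped-by demo ✓
(snapshot, ingest): snapshot overlapped-by ingest ✓
Count: 9.

9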